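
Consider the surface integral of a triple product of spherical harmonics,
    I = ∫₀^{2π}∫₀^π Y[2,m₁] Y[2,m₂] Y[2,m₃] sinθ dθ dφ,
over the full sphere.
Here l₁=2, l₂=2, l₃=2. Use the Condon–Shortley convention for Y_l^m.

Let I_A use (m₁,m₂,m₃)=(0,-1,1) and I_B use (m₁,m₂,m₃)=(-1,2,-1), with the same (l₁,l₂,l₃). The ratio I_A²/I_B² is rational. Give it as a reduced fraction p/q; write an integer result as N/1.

Same 2,2,2: normalisation and zero-m 3j drop out of the ratio.
A: Δ: 2! 2! 2! / 7! → 1/630; sum: t=0:+1/4 t=1:−1/2 = -1/4; 3j²(2 2 2; 0 -1 1) = Δ·Π!·Σ² = 1/70  (sign +1)
B: Δ: 2! 2! 2! / 7! → 1/630; sum: t=2:+1/4 = 1/4; 3j²(2 2 2; -1 2 -1) = Δ·Π!·Σ² = 3/35  (sign -1)
I_A²/I_B² = (1/70)/(3/35) = 1/6

1/6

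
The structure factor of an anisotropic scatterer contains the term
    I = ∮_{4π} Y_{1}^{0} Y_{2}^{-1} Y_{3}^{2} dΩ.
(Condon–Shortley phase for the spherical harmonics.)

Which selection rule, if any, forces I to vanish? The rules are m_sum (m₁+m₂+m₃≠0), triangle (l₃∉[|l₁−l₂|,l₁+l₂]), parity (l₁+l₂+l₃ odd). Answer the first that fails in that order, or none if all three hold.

m_sum

Σmᵢ = 1  ✗
l₃∈[|l₁−l₂|,l₁+l₂]=[1,3], have l₃=3
Σlᵢ = 6 ⇒ even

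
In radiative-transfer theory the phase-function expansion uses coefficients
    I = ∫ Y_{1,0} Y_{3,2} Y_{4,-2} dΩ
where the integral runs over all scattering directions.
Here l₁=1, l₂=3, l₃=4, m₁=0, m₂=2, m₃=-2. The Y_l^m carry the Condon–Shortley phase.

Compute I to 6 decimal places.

0.213244

m-sum 0 ✓  L=8 even ✓  2≤4≤4 ✓
Π(2lᵢ+1) = 3×7×9 = 189
triangle coeff Δ(1,3,4) = 1/252
Σ_t [0,0]: t=0:+1/36 = 1/36
(3j)²=4/63 [(1 3 4; 0 0 0)], sign=+1
Σ_t [0,0]: t=0:+1/120 = 1/120
(3j)²=1/21 [(1 3 4; 0 2 -2)], sign=+1
⇒ 4πI² = 4/7
I = (+1)√(4/7/(4π)) = 0.21324362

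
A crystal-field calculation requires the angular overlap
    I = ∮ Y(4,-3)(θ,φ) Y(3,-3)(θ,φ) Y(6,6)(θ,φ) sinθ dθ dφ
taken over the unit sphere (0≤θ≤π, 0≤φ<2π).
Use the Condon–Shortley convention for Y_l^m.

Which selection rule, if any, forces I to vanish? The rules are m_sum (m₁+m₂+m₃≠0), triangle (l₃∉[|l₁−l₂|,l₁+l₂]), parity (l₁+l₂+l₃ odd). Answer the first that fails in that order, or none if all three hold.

parity

m₁+m₂+m₃ = -3 − 3 + 6 = 0  ✓
triangle: |4−3|=1 ≤ l₃=6 ≤ 4+3=7  ✓
parity: l₁+l₂+l₃ = 13 is odd  ✗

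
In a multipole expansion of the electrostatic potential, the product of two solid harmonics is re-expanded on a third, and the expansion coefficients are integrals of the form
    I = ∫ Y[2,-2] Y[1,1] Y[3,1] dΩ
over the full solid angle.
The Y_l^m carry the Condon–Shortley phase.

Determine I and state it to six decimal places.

-0.082589

Rules hold: Σm=0, L=6 even, 1≤3≤3.
N = 5·3·7 = 105
Δ = 0!·4!·2!/7! = 1/105
Racah Σ t=0..0: t=0:+1/4 = 1/4
⇒ 3j(2 1 3; 0 0 0)² = 3/35, sgn -1
Racah Σ t=0..0: t=0:+1/48 = 1/48
⇒ 3j(2 1 3; -2 1 1)² = 1/105, sgn +1
4πI² = N·(3j₀)²·(3jₘ)² = 3/35
I = -1·√(0.0857143/4π) = -0.08258890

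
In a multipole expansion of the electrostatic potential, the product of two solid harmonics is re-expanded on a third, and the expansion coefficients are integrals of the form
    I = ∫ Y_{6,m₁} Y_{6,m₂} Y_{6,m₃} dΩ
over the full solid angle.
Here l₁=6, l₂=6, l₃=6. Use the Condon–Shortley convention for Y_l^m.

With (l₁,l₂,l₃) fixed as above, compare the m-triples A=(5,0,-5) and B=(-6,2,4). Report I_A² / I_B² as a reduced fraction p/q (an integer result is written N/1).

Shared (l₁,l₂,l₃)=(6,6,6): N and (l;000)² cancel in I_A²/I_B².
A: Δ = 6!·6!·6!/19! = 1/325909584; Racah Σ t=0..1: t=0:+1/62208000 t=1:−1/10368000 = -1/12441600; ⇒ 3j(6 6 6; 5 0 -5)² = 275/16796, sgn +1
B: Δ = 6!·6!·6!/19! = 1/325909584; Racah Σ t=6..6: t=6:+1/24883200 = 1/24883200; ⇒ 3j(6 6 6; -6 2 4)² = 70/4199, sgn +1
I_A²/I_B² = (275/16796)/(70/4199) = 55/56

55/56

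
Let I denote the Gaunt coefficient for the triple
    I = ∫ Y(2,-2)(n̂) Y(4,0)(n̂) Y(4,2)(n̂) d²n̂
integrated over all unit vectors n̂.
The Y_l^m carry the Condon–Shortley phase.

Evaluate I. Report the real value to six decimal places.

Checks pass: Σm=0; 10 even; l₃=4∈[2,6].
(2·2+1)(2·4+1)(2·4+1) = 405
Δ: 2! 2! 6! / 11! → 1/13860
sum: t=0:+1/192 t=1:−1/36 t=2:+1/192 = -5/288
3j²(2 4 4; 0 0 0) = Δ·Π!·Σ² = 20/693  (sign -1)
sum: t=2:+1/192 = 1/192
3j²(2 4 4; -2 0 2) = Δ·Π!·Σ² = 3/77  (sign +1)
combine: 4πI² = 405·20/693·3/77 = 2700/5929
take √, sign -1: I = -0.19036462

-0.190365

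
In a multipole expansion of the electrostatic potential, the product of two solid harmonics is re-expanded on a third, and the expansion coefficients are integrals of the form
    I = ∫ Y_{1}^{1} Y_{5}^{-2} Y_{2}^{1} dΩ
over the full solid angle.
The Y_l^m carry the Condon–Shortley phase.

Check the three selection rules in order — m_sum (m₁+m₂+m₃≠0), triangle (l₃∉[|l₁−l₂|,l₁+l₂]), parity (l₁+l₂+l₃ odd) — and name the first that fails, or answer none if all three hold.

azimuthal sum: 1 − 2 + 1 = 0  ✓
4 ≤ 2 ≤ 6 (triangle on l)  ✗
L = 1 + 5 + 2 = 8 (even)

triangle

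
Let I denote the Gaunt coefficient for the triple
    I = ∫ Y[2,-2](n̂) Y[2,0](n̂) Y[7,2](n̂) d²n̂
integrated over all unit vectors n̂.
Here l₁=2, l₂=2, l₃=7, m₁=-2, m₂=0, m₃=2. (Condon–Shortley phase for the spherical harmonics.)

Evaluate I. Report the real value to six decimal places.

0.000000

triangle: need 0≤l₃≤4, have 7; I=0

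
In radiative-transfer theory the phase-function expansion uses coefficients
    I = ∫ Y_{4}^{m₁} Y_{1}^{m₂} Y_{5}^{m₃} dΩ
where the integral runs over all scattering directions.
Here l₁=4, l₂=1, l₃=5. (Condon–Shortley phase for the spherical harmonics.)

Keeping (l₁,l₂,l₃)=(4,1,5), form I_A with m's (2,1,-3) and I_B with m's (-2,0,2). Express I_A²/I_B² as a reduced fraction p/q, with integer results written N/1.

4/3

Same 4,1,5: normalisation and zero-m 3j drop out of the ratio.
A: Δ: 0! 8! 2! / 11! → 1/495; sum: t=0:+1/2880 = 1/2880; 3j²(4 1 5; 2 1 -3) = Δ·Π!·Σ² = 28/495  (sign +1)
B: Δ: 0! 8! 2! / 11! → 1/495; sum: t=0:+1/1440 = 1/1440; 3j²(4 1 5; -2 0 2) = Δ·Π!·Σ² = 7/165  (sign -1)
I_A²/I_B² = (28/495)/(7/165) = 4/3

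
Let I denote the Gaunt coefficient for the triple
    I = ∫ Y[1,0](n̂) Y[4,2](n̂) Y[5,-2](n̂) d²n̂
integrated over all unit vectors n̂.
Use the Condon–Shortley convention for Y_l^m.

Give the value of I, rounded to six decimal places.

Checks pass: Σm=0; 10 even; l₃=5∈[3,5].
(2·1+1)(2·4+1)(2·5+1) = 297
Δ: 0! 2! 8! / 11! → 1/495
sum: t=0:+1/576 = 1/576
3j²(1 4 5; 0 0 0) = Δ·Π!·Σ² = 5/99  (sign -1)
sum: t=0:+1/1440 = 1/1440
3j²(1 4 5; 0 2 -2) = Δ·Π!·Σ² = 7/165  (sign -1)
combine: 4πI² = 297·5/99·7/165 = 7/11
take √, sign +1: I = 0.22503380

0.225034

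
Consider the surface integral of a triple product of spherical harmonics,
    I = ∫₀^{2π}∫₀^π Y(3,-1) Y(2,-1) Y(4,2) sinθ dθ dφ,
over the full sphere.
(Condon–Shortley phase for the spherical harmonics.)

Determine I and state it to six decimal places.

L=9 odd ⇒ parity kills the (l;000) factor ⇒ I = 0

0.000000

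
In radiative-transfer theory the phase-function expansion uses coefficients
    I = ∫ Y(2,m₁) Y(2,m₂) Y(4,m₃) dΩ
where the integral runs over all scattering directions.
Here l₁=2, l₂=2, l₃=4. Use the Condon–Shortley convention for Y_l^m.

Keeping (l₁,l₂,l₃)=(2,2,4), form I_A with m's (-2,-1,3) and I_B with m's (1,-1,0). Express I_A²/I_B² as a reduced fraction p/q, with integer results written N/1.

Shared (l₁,l₂,l₃)=(2,2,4): N and (l;000)² cancel in I_A²/I_B².
A: Δ = 0!·4!·4!/9! = 1/630; Racah Σ t=0..0: t=0:+1/144 = 1/144; ⇒ 3j(2 2 4; -2 -1 3)² = 1/18, sgn -1
B: Δ = 0!·4!·4!/9! = 1/630; Racah Σ t=0..0: t=0:+1/36 = 1/36; ⇒ 3j(2 2 4; 1 -1 0)² = 8/315, sgn +1
I_A²/I_B² = (1/18)/(8/315) = 35/16

35/16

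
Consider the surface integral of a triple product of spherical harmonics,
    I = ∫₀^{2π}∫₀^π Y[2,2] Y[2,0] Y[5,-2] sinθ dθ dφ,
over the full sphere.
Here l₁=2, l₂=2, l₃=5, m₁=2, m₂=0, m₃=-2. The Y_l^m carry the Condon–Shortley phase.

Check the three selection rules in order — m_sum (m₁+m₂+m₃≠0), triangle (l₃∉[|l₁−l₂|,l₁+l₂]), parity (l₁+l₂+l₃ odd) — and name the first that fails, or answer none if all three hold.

triangle

m₁+m₂+m₃ = 2 + 0 − 2 = 0  ✓
triangle: |2−2|=0 ≤ l₃=5 ≤ 2+2=4  ✗
parity: l₁+l₂+l₃ = 9 is odd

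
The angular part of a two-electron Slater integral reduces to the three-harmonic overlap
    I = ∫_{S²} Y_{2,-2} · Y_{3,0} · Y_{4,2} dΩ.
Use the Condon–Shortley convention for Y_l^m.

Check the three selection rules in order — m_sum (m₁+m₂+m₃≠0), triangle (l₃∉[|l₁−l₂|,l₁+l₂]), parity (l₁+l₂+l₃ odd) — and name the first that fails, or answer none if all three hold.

parity

azimuthal sum: -2 + 0 + 2 = 0  ✓
1 ≤ 4 ≤ 5 (triangle on l)  ✓
L = 2 + 3 + 4 = 9 (odd)  ✗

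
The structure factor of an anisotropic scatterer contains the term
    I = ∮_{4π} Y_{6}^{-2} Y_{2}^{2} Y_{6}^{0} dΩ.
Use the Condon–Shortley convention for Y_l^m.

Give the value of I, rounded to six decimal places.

m-sum 0 ✓  L=14 even ✓  4≤6≤8 ✓
Π(2lᵢ+1) = 13×5×13 = 845
triangle coeff Δ(6,2,6) = 1/90090
Σ_t [0,2]: t=0:+1/69120 t=1:−1/14400 t=2:+1/69120 = -7/172800
(3j)²=14/715 [(6 2 6; 0 0 0)], sign=-1
Σ_t [2,2]: t=2:+1/69120 = 1/69120
(3j)²=4/143 [(6 2 6; -2 2 0)], sign=+1
⇒ 4πI² = 56/121
I = (-1)√(56/121/(4π)) = -0.19190947

-0.191909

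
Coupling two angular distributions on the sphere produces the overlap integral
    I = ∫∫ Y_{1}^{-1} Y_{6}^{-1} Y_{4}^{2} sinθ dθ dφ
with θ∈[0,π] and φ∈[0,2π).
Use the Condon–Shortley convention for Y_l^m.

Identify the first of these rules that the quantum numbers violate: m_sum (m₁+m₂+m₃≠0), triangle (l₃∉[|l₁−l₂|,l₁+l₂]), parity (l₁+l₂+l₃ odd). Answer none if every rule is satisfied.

triangle

m₁+m₂+m₃ = -1 − 1 + 2 = 0  ✓
triangle: |1−6|=5 ≤ l₃=4 ≤ 1+6=7  ✗
parity: l₁+l₂+l₃ = 11 is odd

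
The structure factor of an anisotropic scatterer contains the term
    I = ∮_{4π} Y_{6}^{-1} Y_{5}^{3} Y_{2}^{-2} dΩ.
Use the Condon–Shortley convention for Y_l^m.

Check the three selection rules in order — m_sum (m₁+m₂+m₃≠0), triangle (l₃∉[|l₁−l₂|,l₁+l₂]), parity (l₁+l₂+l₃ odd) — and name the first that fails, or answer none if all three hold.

parity

m₁+m₂+m₃ = -1 + 3 − 2 = 0  ✓
triangle: |6−5|=1 ≤ l₃=2 ≤ 6+5=11  ✓
parity: l₁+l₂+l₃ = 13 is odd  ✗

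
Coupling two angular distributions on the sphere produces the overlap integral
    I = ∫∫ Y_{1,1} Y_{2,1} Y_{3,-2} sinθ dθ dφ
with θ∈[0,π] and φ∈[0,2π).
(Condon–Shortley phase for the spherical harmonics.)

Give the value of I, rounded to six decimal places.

0.261169

Checks pass: Σm=0; 6 even; l₃=3∈[1,3].
(2·1+1)(2·2+1)(2·3+1) = 105
Δ: 0! 2! 4! / 7! → 1/105
sum: t=0:+1/4 = 1/4
3j²(1 2 3; 0 0 0) = Δ·Π!·Σ² = 3/35  (sign -1)
sum: t=0:+1/12 = 1/12
3j²(1 2 3; 1 1 -2) = Δ·Π!·Σ² = 2/21  (sign -1)
combine: 4πI² = 105·3/35·2/21 = 6/7
take √, sign +1: I = 0.26116903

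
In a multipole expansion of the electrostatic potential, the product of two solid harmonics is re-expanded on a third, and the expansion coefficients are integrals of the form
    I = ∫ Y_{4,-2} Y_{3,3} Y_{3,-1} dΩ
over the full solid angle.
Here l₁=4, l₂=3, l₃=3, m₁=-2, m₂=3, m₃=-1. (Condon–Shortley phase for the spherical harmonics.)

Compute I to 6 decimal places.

-0.188451

m-sum 0 ✓  L=10 even ✓  1≤3≤7 ✓
Π(2lᵢ+1) = 9×7×7 = 441
triangle coeff Δ(4,3,3) = 1/34650
Σ_t [1,3]: t=1:−1/72 t=2:+1/16 t=3:−1/72 = 5/144
(3j)²=2/77 [(4 3 3; 0 0 0)], sign=-1
Σ_t [4,4]: t=4:+1/192 = 1/192
(3j)²=3/77 [(4 3 3; -2 3 -1)], sign=+1
⇒ 4πI² = 54/121
I = (-1)√(54/121/(4π)) = -0.18845135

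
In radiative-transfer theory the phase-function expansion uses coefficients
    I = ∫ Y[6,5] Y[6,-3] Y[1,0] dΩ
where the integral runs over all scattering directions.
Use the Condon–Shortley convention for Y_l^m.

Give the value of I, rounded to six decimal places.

0.000000

Σmᵢ = 2 ≠ 0, so the φ-integral vanishes; I = 0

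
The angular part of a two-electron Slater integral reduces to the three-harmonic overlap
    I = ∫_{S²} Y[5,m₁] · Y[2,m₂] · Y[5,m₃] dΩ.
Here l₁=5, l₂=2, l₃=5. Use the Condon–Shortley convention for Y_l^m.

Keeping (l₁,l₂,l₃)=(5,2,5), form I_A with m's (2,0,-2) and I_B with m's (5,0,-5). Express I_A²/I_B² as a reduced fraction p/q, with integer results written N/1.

l's match ⇒ only the (l;m) 3-j factors differ between A and B.
A: triangle coeff Δ(5,2,5) = 1/38610; Σ_t [0,2]: t=0:+1/2880 t=1:−1/1440 t=2:+1/20160 = -1/3360; (3j)²=6/715 [(5 2 5; 2 0 -2)], sign=+1
B: triangle coeff Δ(5,2,5) = 1/38610; Σ_t [0,0]: t=0:+1/161280 = 1/161280; (3j)²=15/286 [(5 2 5; 5 0 -5)], sign=+1
I_A²/I_B² = (6/715)/(15/286) = 4/25

4/25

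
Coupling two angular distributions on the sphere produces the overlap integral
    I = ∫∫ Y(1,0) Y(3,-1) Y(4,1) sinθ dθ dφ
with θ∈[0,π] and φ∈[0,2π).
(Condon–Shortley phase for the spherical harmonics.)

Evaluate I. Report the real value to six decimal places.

-0.238414

Rules hold: Σm=0, L=8 even, 2≤4≤4.
N = 3·7·9 = 189
Δ = 0!·2!·6!/9! = 1/252
Racah Σ t=0..0: t=0:+1/36 = 1/36
⇒ 3j(1 3 4; 0 0 0)² = 4/63, sgn +1
Racah Σ t=0..0: t=0:+1/48 = 1/48
⇒ 3j(1 3 4; 0 -1 1)² = 5/84, sgn -1
4πI² = N·(3j₀)²·(3jₘ)² = 5/7
I = -1·√(0.714286/4π) = -0.23841361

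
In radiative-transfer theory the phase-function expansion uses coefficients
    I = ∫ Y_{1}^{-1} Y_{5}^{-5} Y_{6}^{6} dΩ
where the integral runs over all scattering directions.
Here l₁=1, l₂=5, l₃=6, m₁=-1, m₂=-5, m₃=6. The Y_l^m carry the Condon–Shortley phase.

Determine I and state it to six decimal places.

0.331940

Rules hold: Σm=0, L=12 even, 4≤6≤6.
N = 3·11·13 = 429
Δ = 0!·2!·10!/13! = 1/858
Racah Σ t=0..0: t=0:+1/14400 = 1/14400
⇒ 3j(1 5 6; 0 0 0)² = 6/143, sgn +1
Racah Σ t=0..0: t=0:+1/7257600 = 1/7257600
⇒ 3j(1 5 6; -1 -5 6)² = 1/13, sgn +1
4πI² = N·(3j₀)²·(3jₘ)² = 18/13
I = +1·√(1.38462/4π) = 0.33194004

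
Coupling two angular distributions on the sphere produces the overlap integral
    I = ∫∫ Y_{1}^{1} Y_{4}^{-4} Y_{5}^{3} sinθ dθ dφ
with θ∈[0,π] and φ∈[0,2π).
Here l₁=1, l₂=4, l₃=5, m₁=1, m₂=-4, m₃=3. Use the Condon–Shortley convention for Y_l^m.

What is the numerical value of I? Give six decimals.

Rules hold: Σm=0, L=10 even, 3≤5≤5.
N = 3·9·11 = 297
Δ = 0!·2!·8!/11! = 1/495
Racah Σ t=0..0: t=0:+1/576 = 1/576
⇒ 3j(1 4 5; 0 0 0)² = 5/99, sgn -1
Racah Σ t=0..0: t=0:+1/80640 = 1/80640
⇒ 3j(1 4 5; 1 -4 3)² = 1/495, sgn +1
4πI² = N·(3j₀)²·(3jₘ)² = 1/33
I = -1·√(0.030303/4π) = -0.04910640

-0.049106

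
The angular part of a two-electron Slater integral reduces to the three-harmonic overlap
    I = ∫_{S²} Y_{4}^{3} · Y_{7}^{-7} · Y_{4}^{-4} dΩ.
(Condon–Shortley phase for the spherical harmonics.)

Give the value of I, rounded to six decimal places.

3 − 7 − 4 = -8 ≠ 0: azimuthal integral kills it; I = 0

0.000000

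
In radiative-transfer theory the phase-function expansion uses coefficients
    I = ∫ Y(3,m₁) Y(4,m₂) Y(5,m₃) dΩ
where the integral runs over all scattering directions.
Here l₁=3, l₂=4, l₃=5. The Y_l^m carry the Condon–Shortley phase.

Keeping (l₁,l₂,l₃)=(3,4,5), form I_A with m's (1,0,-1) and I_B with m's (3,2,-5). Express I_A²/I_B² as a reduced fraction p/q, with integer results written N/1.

Shared (l₁,l₂,l₃)=(3,4,5): N and (l;000)² cancel in I_A²/I_B².
A: Δ = 2!·4!·6!/13! = 1/180180; Racah Σ t=0..2: t=0:+1/384 t=1:−1/216 t=2:+1/2304 = -11/6912; ⇒ 3j(3 4 5; 1 0 -1)² = 11/1638, sgn -1
B: Δ = 2!·4!·6!/13! = 1/180180; Racah Σ t=0..0: t=0:+1/34560 = 1/34560; ⇒ 3j(3 4 5; 3 2 -5)² = 5/286, sgn +1
I_A²/I_B² = (11/1638)/(5/286) = 121/315

121/315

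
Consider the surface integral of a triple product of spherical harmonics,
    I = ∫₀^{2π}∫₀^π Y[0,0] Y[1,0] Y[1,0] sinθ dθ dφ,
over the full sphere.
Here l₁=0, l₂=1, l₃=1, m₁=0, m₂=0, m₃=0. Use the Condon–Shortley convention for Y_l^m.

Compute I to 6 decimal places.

Checks pass: Σm=0; 2 even; l₃=1∈[1,1].
(2·0+1)(2·1+1)(2·1+1) = 9
Δ: 0! 0! 2! / 3! → 1/3
sum: t=0:+1/1 = 1/1
3j²(0 1 1; 0 0 0) = Δ·Π!·Σ² = 1/3  (sign -1)
(m-triple is (0,0,0) — same symbol as above.)
combine: 4πI² = 9·1/3·1/3 = 1/1
take √, sign +1: I = 0.28209479

0.282095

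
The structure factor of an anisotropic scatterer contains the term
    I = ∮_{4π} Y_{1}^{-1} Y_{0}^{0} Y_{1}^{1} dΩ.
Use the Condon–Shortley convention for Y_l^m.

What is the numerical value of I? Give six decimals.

m-sum 0 ✓  L=2 even ✓  1≤1≤1 ✓
Π(2lᵢ+1) = 3×1×3 = 9
triangle coeff Δ(1,0,1) = 1/3
Σ_t [0,0]: t=0:+1/1 = 1/1
(3j)²=1/3 [(1 0 1; 0 0 0)], sign=-1
Σ_t [0,0]: t=0:+1/2 = 1/2
(3j)²=1/3 [(1 0 1; -1 0 1)], sign=+1
⇒ 4πI² = 1/1
I = (-1)√(1/1/(4π)) = -0.28209479

-0.282095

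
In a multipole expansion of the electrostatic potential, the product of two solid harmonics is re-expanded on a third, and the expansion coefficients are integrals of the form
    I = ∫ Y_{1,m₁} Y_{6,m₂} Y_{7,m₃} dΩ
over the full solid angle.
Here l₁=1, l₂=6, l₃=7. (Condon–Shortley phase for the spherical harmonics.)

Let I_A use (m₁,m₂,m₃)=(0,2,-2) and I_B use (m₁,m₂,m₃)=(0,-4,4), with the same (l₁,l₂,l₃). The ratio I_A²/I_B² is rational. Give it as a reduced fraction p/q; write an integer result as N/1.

Shared (l₁,l₂,l₃)=(1,6,7): N and (l;000)² cancel in I_A²/I_B².
A: Δ = 0!·2!·12!/15! = 1/1365; Racah Σ t=0..0: t=0:+1/967680 = 1/967680; ⇒ 3j(1 6 7; 0 2 -2)² = 3/91, sgn -1
B: Δ = 0!·2!·12!/15! = 1/1365; Racah Σ t=0..0: t=0:+1/7257600 = 1/7257600; ⇒ 3j(1 6 7; 0 -4 4)² = 11/455, sgn -1
I_A²/I_B² = (3/91)/(11/455) = 15/11

15/11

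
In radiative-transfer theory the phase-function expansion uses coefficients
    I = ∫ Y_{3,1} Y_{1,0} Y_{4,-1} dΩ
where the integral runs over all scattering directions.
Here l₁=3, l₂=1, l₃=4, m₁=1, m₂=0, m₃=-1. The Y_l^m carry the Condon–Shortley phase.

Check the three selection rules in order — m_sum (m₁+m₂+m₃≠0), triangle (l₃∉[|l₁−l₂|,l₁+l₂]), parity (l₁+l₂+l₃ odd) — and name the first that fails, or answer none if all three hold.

none

m₁+m₂+m₃ = 1 + 0 − 1 = 0  ✓
triangle: |3−1|=2 ≤ l₃=4 ≤ 3+1=4  ✓
parity: l₁+l₂+l₃ = 8 is even  ✓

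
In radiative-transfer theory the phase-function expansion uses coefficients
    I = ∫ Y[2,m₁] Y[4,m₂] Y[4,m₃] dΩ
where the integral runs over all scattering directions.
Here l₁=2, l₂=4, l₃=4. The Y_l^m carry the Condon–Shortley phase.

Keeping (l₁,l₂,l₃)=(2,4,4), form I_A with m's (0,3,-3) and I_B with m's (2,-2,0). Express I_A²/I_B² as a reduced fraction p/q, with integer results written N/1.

49/540

Shared (l₁,l₂,l₃)=(2,4,4): N and (l;000)² cancel in I_A²/I_B².
A: Δ = 2!·2!·6!/11! = 1/13860; Racah Σ t=1..2: t=1:−1/720 t=2:+1/480 = 1/1440; ⇒ 3j(2 4 4; 0 3 -3)² = 7/1980, sgn -1
B: Δ = 2!·2!·6!/11! = 1/13860; Racah Σ t=0..0: t=0:+1/192 = 1/192; ⇒ 3j(2 4 4; 2 -2 0)² = 3/77, sgn +1
I_A²/I_B² = (7/1980)/(3/77) = 49/540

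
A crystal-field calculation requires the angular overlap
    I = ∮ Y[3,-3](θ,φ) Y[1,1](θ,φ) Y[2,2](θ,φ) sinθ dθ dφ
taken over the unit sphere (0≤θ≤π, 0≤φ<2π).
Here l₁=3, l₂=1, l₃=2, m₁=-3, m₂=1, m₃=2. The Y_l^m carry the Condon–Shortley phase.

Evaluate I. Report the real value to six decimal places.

m-sum 0 ✓  L=6 even ✓  2≤2≤4 ✓
Π(2lᵢ+1) = 7×3×5 = 105
triangle coeff Δ(3,1,2) = 1/105
Σ_t [1,1]: t=1:−1/4 = -1/4
(3j)²=3/35 [(3 1 2; 0 0 0)], sign=-1
Σ_t [2,2]: t=2:+1/48 = 1/48
(3j)²=1/7 [(3 1 2; -3 1 2)], sign=+1
⇒ 4πI² = 9/7
I = (-1)√(9/7/(4π)) = -0.31986543

-0.319865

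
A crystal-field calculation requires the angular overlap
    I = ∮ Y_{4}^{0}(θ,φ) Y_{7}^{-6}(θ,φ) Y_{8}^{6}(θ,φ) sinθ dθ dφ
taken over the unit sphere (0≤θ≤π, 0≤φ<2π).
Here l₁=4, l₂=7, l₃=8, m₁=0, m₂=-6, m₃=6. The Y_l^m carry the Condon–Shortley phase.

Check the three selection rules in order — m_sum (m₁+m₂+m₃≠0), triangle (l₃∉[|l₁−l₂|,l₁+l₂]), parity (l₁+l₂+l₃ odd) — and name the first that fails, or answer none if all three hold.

Σmᵢ = 0  ✓
l₃∈[|l₁−l₂|,l₁+l₂]=[3,11], have l₃=8  ✓
Σlᵢ = 19 ⇒ odd  ✗

parity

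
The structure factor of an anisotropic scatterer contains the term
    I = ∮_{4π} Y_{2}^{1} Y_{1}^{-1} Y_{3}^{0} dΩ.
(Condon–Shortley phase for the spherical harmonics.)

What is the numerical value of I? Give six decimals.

Rules hold: Σm=0, L=6 even, 1≤3≤3.
N = 5·3·7 = 105
Δ = 0!·4!·2!/7! = 1/105
Racah Σ t=0..0: t=0:+1/4 = 1/4
⇒ 3j(2 1 3; 0 0 0)² = 3/35, sgn -1
Racah Σ t=0..0: t=0:+1/12 = 1/12
⇒ 3j(2 1 3; 1 -1 0)² = 1/35, sgn -1
4πI² = N·(3j₀)²·(3jₘ)² = 9/35
I = +1·√(0.257143/4π) = 0.14304817

0.143048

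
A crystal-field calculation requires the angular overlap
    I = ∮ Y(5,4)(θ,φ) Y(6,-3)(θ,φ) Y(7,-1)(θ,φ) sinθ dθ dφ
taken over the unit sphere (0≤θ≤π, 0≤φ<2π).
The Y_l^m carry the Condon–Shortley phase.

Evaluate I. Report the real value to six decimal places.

m-sum 0 ✓  L=18 even ✓  1≤7≤11 ✓
Π(2lᵢ+1) = 11×13×15 = 2145
triangle coeff Δ(5,6,7) = 1/174594420
Σ_t [0,4]: t=0:+1/4147200 t=1:−1/207360 t=2:+1/82944 t=3:−1/207360 t=4:+1/4147200 = 1/345600
(3j)²=420/46189 [(5 6 7; 0 0 0)], sign=-1
Σ_t [0,1]: t=0:+1/2073600 t=1:−1/6220800 = 1/3110400
(3j)²=3136/230945 [(5 6 7; 4 -3 -1)], sign=+1
⇒ 4πI² = 3951360/14919047
I = (-1)√(3951360/14919047/(4π)) = -0.14517700

-0.145177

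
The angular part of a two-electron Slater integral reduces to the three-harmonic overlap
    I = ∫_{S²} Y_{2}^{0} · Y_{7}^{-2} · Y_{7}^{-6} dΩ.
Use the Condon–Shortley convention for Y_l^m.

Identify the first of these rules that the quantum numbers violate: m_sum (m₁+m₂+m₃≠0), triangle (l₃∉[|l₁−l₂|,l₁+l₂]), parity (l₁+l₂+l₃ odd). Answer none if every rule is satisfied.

m_sum

azimuthal sum: 0 − 2 − 6 = -8  ✗
5 ≤ 7 ≤ 9 (triangle on l)
L = 2 + 7 + 7 = 16 (even)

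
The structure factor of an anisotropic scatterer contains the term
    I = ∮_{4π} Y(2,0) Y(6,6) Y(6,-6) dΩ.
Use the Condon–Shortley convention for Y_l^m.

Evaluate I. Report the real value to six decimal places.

m-sum 0 ✓  L=14 even ✓  4≤6≤8 ✓
Π(2lᵢ+1) = 5×13×13 = 845
triangle coeff Δ(2,6,6) = 1/90090
Σ_t [0,2]: t=0:+1/69120 t=1:−1/14400 t=2:+1/69120 = -7/172800
(3j)²=14/715 [(2 6 6; 0 0 0)], sign=-1
Σ_t [2,2]: t=2:+1/14515200 = 1/14515200
(3j)²=22/455 [(2 6 6; 0 6 -6)], sign=+1
⇒ 4πI² = 4/5
I = (-1)√(4/5/(4π)) = -0.25231325

-0.252313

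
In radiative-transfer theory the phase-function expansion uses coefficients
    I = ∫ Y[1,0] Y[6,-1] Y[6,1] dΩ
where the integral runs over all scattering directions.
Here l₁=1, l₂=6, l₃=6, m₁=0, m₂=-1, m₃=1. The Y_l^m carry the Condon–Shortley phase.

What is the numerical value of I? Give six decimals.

Σlᵢ=13 odd — θ-integrand is odd under cosθ→−cosθ; I=0

0.000000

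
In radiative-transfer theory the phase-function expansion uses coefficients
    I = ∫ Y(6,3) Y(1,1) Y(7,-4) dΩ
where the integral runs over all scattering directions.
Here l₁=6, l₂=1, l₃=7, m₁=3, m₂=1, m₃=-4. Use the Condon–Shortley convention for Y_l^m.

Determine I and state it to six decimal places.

0.259489

Rules hold: Σm=0, L=14 even, 5≤7≤7.
N = 13·3·15 = 585
Δ = 0!·12!·2!/15! = 1/1365
Racah Σ t=0..0: t=0:+1/518400 = 1/518400
⇒ 3j(6 1 7; 0 0 0)² = 7/195, sgn -1
Racah Σ t=0..0: t=0:+1/4354560 = 1/4354560
⇒ 3j(6 1 7; 3 1 -4)² = 11/273, sgn -1
4πI² = N·(3j₀)²·(3jₘ)² = 11/13
I = +1·√(0.846154/4π) = 0.25948947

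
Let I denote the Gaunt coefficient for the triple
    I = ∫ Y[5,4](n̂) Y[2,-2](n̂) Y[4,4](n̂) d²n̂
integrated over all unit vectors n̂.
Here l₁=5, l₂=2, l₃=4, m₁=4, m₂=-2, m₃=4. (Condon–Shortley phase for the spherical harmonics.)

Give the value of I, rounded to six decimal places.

0.000000

m-sum = 4 − 2 + 4 = 6 ≠ 0 ⇒ I = 0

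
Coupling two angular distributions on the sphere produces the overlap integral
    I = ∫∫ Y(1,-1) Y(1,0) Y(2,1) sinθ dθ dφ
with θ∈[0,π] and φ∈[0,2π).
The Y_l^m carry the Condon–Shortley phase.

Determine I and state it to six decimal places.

m-sum 0 ✓  L=4 even ✓  0≤2≤2 ✓
Π(2lᵢ+1) = 3×3×5 = 45
triangle coeff Δ(1,1,2) = 1/30
Σ_t [0,0]: t=0:+1/1 = 1/1
(3j)²=2/15 [(1 1 2; 0 0 0)], sign=+1
Σ_t [0,0]: t=0:+1/2 = 1/2
(3j)²=1/10 [(1 1 2; -1 0 1)], sign=-1
⇒ 4πI² = 3/5
I = (-1)√(3/5/(4π)) = -0.21850969

-0.218510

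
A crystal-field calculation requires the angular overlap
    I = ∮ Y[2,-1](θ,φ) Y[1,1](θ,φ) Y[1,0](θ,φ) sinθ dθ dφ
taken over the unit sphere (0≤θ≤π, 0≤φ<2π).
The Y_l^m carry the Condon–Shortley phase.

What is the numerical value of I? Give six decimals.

-0.218510

Checks pass: Σm=0; 4 even; l₃=1∈[1,3].
(2·2+1)(2·1+1)(2·1+1) = 45
Δ: 2! 2! 0! / 5! → 1/30
sum: t=1:−1/1 = -1/1
3j²(2 1 1; 0 0 0) = Δ·Π!·Σ² = 2/15  (sign +1)
sum: t=2:+1/2 = 1/2
3j²(2 1 1; -1 1 0) = Δ·Π!·Σ² = 1/10  (sign -1)
combine: 4πI² = 45·2/15·1/10 = 3/5
take √, sign -1: I = -0.21850969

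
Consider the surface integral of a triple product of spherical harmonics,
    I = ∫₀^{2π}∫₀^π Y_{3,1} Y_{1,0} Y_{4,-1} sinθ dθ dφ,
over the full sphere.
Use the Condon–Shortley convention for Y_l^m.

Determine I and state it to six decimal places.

m-sum 0 ✓  L=8 even ✓  2≤4≤4 ✓
Π(2lᵢ+1) = 7×3×9 = 189
triangle coeff Δ(3,1,4) = 1/252
Σ_t [0,0]: t=0:+1/36 = 1/36
(3j)²=4/63 [(3 1 4; 0 0 0)], sign=+1
Σ_t [0,0]: t=0:+1/48 = 1/48
(3j)²=5/84 [(3 1 4; 1 0 -1)], sign=-1
⇒ 4πI² = 5/7
I = (-1)√(5/7/(4π)) = -0.23841361

-0.238414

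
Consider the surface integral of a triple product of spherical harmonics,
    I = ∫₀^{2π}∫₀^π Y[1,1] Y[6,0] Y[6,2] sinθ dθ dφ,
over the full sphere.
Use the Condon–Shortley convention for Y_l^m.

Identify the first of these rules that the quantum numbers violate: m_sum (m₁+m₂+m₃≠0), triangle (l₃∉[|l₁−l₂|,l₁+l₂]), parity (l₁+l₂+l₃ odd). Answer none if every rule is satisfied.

m_sum

azimuthal sum: 1 + 0 + 2 = 3  ✗
5 ≤ 6 ≤ 7 (triangle on l)
L = 1 + 6 + 6 = 13 (odd)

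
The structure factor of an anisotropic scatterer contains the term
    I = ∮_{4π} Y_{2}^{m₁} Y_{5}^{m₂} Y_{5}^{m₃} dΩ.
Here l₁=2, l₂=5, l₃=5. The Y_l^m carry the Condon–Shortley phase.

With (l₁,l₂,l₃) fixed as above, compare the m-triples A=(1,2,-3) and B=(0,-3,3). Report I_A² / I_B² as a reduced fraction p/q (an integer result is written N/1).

100/1

Same 2,5,5: normalisation and zero-m 3j drop out of the ratio.
A: Δ: 2! 2! 8! / 13! → 1/38610; sum: t=0:+1/10080 t=1:−1/2880 = -1/4032; 3j²(2 5 5; 1 2 -3) = Δ·Π!·Σ² = 10/429  (sign -1)
B: Δ: 2! 2! 8! / 13! → 1/38610; sum: t=0:+1/5760 t=1:−1/5040 t=2:+1/161280 = -1/53760; 3j²(2 5 5; 0 -3 3) = Δ·Π!·Σ² = 1/4290  (sign -1)
I_A²/I_B² = (10/429)/(1/4290) = 100/1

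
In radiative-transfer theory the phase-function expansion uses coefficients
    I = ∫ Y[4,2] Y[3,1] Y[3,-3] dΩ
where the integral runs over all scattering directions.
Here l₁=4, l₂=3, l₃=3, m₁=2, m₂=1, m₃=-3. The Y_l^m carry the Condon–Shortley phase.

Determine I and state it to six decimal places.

-0.188451

m-sum 0 ✓  L=10 even ✓  1≤3≤7 ✓
Π(2lᵢ+1) = 9×7×7 = 441
triangle coeff Δ(4,3,3) = 1/34650
Σ_t [1,3]: t=1:−1/72 t=2:+1/16 t=3:−1/72 = 5/144
(3j)²=2/77 [(4 3 3; 0 0 0)], sign=-1
Σ_t [2,2]: t=2:+1/192 = 1/192
(3j)²=3/77 [(4 3 3; 2 1 -3)], sign=+1
⇒ 4πI² = 54/121
I = (-1)√(54/121/(4π)) = -0.18845135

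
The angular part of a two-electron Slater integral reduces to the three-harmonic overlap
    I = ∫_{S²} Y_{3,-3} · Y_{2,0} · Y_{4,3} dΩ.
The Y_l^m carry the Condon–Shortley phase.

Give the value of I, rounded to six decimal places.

L=9 odd ⇒ parity kills the (l;000) factor ⇒ I = 0

0.000000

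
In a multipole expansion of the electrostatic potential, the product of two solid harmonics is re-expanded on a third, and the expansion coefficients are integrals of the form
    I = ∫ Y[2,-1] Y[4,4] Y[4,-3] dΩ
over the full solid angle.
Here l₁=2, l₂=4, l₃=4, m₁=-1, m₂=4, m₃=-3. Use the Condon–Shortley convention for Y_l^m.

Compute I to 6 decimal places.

Checks pass: Σm=0; 10 even; l₃=4∈[2,6].
(2·2+1)(2·4+1)(2·4+1) = 405
Δ: 2! 2! 6! / 11! → 1/13860
sum: t=0:+1/192 t=1:−1/36 t=2:+1/192 = -5/288
3j²(2 4 4; 0 0 0) = Δ·Π!·Σ² = 20/693  (sign -1)
sum: t=2:+1/1440 = 1/1440
3j²(2 4 4; -1 4 -3) = Δ·Π!·Σ² = 7/165  (sign -1)
combine: 4πI² = 405·20/693·7/165 = 60/121
take √, sign +1: I = 0.19864517

0.198645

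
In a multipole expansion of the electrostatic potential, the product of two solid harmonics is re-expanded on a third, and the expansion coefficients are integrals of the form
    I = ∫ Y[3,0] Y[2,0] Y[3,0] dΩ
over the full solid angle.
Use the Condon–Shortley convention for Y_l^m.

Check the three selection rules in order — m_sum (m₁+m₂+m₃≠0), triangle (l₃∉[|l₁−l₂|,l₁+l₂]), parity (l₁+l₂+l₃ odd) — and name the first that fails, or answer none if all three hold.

Σmᵢ = 0  ✓
l₃∈[|l₁−l₂|,l₁+l₂]=[1,5], have l₃=3  ✓
Σlᵢ = 8 ⇒ even  ✓

none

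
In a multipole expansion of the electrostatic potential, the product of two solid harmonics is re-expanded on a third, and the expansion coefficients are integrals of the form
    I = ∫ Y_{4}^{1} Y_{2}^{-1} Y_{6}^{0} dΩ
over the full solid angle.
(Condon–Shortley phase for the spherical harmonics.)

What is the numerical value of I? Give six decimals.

0.174223

m-sum 0 ✓  L=12 even ✓  2≤6≤6 ✓
Π(2lᵢ+1) = 9×5×13 = 585
triangle coeff Δ(4,2,6) = 1/6435
Σ_t [0,0]: t=0:+1/2304 = 1/2304
(3j)²=5/143 [(4 2 6; 0 0 0)], sign=+1
Σ_t [0,0]: t=0:+1/4320 = 1/4320
(3j)²=8/429 [(4 2 6; 1 -1 0)], sign=+1
⇒ 4πI² = 600/1573
I = (+1)√(600/1573/(4π)) = 0.17422334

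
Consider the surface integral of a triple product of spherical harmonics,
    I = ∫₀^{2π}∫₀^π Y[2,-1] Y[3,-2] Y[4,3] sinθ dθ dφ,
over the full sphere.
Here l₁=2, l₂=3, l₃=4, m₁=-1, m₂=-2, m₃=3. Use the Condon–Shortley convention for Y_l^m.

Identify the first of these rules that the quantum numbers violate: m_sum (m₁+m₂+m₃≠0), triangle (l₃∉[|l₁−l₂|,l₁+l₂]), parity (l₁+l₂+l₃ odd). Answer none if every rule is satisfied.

parity

m₁+m₂+m₃ = -1 − 2 + 3 = 0  ✓
triangle: |2−3|=1 ≤ l₃=4 ≤ 2+3=5  ✓
parity: l₁+l₂+l₃ = 9 is odd  ✗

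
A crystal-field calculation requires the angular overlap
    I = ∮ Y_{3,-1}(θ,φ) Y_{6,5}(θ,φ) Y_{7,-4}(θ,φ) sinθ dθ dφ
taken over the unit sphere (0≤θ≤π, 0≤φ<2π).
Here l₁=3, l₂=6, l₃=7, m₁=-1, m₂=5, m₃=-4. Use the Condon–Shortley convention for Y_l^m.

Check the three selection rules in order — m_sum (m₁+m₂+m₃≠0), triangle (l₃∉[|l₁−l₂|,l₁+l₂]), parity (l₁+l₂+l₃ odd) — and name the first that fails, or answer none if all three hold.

none

Σmᵢ = 0  ✓
l₃∈[|l₁−l₂|,l₁+l₂]=[3,9], have l₃=7  ✓
Σlᵢ = 16 ⇒ even  ✓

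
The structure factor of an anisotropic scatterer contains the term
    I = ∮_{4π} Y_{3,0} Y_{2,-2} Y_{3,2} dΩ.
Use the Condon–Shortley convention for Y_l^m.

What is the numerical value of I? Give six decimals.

Rules hold: Σm=0, L=8 even, 1≤3≤5.
N = 7·5·7 = 245
Δ = 2!·4!·2!/9! = 1/3780
Racah Σ t=0..2: t=0:+1/24 t=1:−1/4 t=2:+1/24 = -1/6
⇒ 3j(3 2 3; 0 0 0)² = 4/105, sgn +1
Racah Σ t=0..0: t=0:+1/24 = 1/24
⇒ 3j(3 2 3; 0 -2 2)² = 1/21, sgn -1
4πI² = N·(3j₀)²·(3jₘ)² = 4/9
I = -1·√(0.444444/4π) = -0.18806319

-0.188063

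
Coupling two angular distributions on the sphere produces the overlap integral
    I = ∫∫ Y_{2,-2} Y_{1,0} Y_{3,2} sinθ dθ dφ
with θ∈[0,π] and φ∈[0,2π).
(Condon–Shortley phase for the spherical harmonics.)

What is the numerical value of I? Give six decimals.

0.184674

m-sum 0 ✓  L=6 even ✓  1≤3≤3 ✓
Π(2lᵢ+1) = 5×3×7 = 105
triangle coeff Δ(2,1,3) = 1/105
Σ_t [0,0]: t=0:+1/4 = 1/4
(3j)²=3/35 [(2 1 3; 0 0 0)], sign=-1
Σ_t [0,0]: t=0:+1/24 = 1/24
(3j)²=1/21 [(2 1 3; -2 0 2)], sign=-1
⇒ 4πI² = 3/7
I = (+1)√(3/7/(4π)) = 0.18467439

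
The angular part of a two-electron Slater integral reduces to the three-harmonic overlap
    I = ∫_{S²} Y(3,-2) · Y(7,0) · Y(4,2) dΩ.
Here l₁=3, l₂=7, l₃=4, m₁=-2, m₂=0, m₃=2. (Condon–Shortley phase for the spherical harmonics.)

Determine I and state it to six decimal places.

0.081694

Rules hold: Σm=0, L=14 even, 4≤4≤10.
N = 7·15·9 = 945
Δ = 6!·0!·8!/15! = 1/45045
Racah Σ t=3..3: t=3:−1/20736 = -1/20736
⇒ 3j(3 7 4; 0 0 0)² = 35/1287, sgn -1
Racah Σ t=5..5: t=5:−1/172800 = -1/172800
⇒ 3j(3 7 4; -2 0 2)² = 7/2145, sgn -1
4πI² = N·(3j₀)²·(3jₘ)² = 1715/20449
I = +1·√(0.0838672/4π) = 0.08169418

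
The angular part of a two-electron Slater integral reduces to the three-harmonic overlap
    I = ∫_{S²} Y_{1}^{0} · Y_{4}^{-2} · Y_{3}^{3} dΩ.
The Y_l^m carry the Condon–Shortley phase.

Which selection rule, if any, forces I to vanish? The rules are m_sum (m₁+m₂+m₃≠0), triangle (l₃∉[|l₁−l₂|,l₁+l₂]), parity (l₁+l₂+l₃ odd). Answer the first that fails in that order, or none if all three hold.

azimuthal sum: 0 − 2 + 3 = 1  ✗
3 ≤ 3 ≤ 5 (triangle on l)
L = 1 + 4 + 3 = 8 (even)

m_sum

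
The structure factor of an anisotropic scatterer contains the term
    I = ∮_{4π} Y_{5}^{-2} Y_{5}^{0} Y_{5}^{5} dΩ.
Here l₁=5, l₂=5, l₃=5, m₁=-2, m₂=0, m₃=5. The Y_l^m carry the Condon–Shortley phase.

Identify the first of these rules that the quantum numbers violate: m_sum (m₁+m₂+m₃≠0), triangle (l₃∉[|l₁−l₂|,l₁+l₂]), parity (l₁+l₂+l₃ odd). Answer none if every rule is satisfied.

Σmᵢ = 3  ✗
l₃∈[|l₁−l₂|,l₁+l₂]=[0,10], have l₃=5
Σlᵢ = 15 ⇒ odd

m_sum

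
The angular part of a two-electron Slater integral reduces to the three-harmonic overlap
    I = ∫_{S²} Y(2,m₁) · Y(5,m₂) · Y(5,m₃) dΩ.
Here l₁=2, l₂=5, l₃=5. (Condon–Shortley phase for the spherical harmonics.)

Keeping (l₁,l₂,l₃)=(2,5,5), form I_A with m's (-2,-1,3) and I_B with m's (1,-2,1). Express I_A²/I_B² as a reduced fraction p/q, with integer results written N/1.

l's match ⇒ only the (l;m) 3-j factors differ between A and B.
A: triangle coeff Δ(2,5,5) = 1/38610; Σ_t [2,2]: t=2:+1/5760 = 1/5760; (3j)²=56/2145 [(2 5 5; -2 -1 3)], sign=+1
B: triangle coeff Δ(2,5,5) = 1/38610; Σ_t [0,1]: t=0:+1/1440 t=1:−1/2880 = 1/2880; (3j)²=7/715 [(2 5 5; 1 -2 1)], sign=+1
I_A²/I_B² = (56/2145)/(7/715) = 8/3

8/3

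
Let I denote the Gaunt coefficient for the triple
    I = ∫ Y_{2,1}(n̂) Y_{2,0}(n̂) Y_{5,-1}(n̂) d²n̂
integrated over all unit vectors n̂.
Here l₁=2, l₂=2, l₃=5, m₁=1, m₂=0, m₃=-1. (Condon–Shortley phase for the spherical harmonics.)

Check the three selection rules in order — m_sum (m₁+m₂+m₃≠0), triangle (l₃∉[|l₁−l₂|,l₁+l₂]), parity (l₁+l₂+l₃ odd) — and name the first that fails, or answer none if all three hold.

triangle

azimuthal sum: 1 + 0 − 1 = 0  ✓
0 ≤ 5 ≤ 4 (triangle on l)  ✗
L = 2 + 2 + 5 = 9 (odd)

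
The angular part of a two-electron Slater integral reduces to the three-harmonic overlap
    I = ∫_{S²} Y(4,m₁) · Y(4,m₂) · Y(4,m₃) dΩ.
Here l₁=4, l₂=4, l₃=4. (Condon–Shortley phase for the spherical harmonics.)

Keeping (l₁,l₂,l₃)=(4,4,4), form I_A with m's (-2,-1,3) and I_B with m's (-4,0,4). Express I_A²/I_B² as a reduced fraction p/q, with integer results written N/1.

5/14

Shared (l₁,l₂,l₃)=(4,4,4): N and (l;000)² cancel in I_A²/I_B².
A: Δ = 4!·4!·4!/13! = 1/450450; Racah Σ t=2..3: t=2:+1/576 t=3:−1/864 = 1/1728; ⇒ 3j(4 4 4; -2 -1 3)² = 5/1287, sgn -1
B: Δ = 4!·4!·4!/13! = 1/450450; Racah Σ t=4..4: t=4:+1/13824 = 1/13824; ⇒ 3j(4 4 4; -4 0 4)² = 14/1287, sgn +1
I_A²/I_B² = (5/1287)/(14/1287) = 5/14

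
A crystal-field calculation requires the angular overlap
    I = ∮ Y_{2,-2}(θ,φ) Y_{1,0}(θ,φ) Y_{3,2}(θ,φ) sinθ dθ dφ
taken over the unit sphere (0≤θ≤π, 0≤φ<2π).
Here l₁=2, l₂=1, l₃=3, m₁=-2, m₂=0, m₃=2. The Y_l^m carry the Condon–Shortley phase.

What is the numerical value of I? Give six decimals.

0.184674

Rules hold: Σm=0, L=6 even, 1≤3≤3.
N = 5·3·7 = 105
Δ = 0!·4!·2!/7! = 1/105
Racah Σ t=0..0: t=0:+1/4 = 1/4
⇒ 3j(2 1 3; 0 0 0)² = 3/35, sgn -1
Racah Σ t=0..0: t=0:+1/24 = 1/24
⇒ 3j(2 1 3; -2 0 2)² = 1/21, sgn -1
4πI² = N·(3j₀)²·(3jₘ)² = 3/7
I = +1·√(0.428571/4π) = 0.18467439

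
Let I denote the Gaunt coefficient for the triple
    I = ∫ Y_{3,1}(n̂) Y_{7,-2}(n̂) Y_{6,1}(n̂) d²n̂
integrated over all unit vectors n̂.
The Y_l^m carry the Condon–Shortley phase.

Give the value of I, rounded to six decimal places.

0.123918

Rules hold: Σm=0, L=16 even, 4≤6≤10.
N = 7·15·13 = 1365
Δ = 4!·2!·10!/17! = 1/2042040
Racah Σ t=1..3: t=1:−1/207360 t=2:+1/57600 t=3:−1/207360 = 1/129600
⇒ 3j(3 7 6; 0 0 0)² = 168/12155, sgn +1
Racah Σ t=0..2: t=0:+1/691200 t=1:−1/103680 t=2:+1/241920 = -59/14515200
⇒ 3j(3 7 6; 1 -2 1)² = 3481/340340, sgn +1
4πI² = N·(3j₀)²·(3jₘ)² = 438606/2272985
I = +1·√(0.192965/4π) = 0.12391791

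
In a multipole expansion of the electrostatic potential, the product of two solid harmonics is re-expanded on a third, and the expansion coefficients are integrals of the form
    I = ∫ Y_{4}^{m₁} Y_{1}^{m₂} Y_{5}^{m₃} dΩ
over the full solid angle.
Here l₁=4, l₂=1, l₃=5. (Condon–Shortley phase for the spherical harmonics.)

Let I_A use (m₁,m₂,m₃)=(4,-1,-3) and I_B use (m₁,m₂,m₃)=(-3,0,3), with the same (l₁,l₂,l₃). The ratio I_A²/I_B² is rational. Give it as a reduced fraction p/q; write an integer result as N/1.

Shared (l₁,l₂,l₃)=(4,1,5): N and (l;000)² cancel in I_A²/I_B².
A: Δ = 0!·8!·2!/11! = 1/495; Racah Σ t=0..0: t=0:+1/80640 = 1/80640; ⇒ 3j(4 1 5; 4 -1 -3)² = 1/495, sgn +1
B: Δ = 0!·8!·2!/11! = 1/495; Racah Σ t=0..0: t=0:+1/5040 = 1/5040; ⇒ 3j(4 1 5; -3 0 3)² = 16/495, sgn +1
I_A²/I_B² = (1/495)/(16/495) = 1/16

1/16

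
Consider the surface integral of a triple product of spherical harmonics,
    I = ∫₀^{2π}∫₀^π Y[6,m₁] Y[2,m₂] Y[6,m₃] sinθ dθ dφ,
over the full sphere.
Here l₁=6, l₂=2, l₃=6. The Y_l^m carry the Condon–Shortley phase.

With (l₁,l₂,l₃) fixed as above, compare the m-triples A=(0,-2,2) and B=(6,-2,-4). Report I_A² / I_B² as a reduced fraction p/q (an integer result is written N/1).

70/11

l's match ⇒ only the (l;m) 3-j factors differ between A and B.
A: triangle coeff Δ(6,2,6) = 1/90090; Σ_t [0,0]: t=0:+1/69120 = 1/69120; (3j)²=4/143 [(6 2 6; 0 -2 2)], sign=+1
B: triangle coeff Δ(6,2,6) = 1/90090; Σ_t [0,0]: t=0:+1/14515200 = 1/14515200; (3j)²=2/455 [(6 2 6; 6 -2 -4)], sign=+1
I_A²/I_B² = (4/143)/(2/455) = 70/11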